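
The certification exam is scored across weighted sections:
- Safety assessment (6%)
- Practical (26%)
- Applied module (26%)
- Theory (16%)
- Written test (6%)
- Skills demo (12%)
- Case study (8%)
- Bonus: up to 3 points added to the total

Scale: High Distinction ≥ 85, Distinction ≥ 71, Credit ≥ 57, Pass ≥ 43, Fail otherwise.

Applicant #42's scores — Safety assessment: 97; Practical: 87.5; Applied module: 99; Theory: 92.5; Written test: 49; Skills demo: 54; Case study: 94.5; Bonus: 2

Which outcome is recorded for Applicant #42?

Weighted total:
  Safety assessment 97 × 0.06 = 5.82
  Practical 87.5 × 0.26 = 22.75
  Applied module 99 × 0.26 = 25.74
  Theory 92.5 × 0.16 = 14.8
  Written test 49 × 0.06 = 2.94
  Skills demo 54 × 0.12 = 6.48
  Case study 94.5 × 0.08 = 7.56
Sum = 86.09
Bonus: 86.09 + 2 = 88.09
88.09 ≥ 85 → High Distinction

High Distinction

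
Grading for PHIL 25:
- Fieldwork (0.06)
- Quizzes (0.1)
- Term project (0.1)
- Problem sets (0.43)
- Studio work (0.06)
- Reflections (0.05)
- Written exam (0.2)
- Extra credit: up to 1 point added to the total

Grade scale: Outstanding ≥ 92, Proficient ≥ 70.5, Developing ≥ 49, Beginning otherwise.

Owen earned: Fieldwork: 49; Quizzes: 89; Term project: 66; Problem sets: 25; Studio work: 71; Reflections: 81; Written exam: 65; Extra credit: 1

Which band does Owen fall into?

Developing

Weighted total:
  Fieldwork 49 × 0.06 = 2.94
  Quizzes 89 × 0.1 = 8.9
  Term project 66 × 0.1 = 6.6
  Problem sets 25 × 0.43 = 10.75
  Studio work 71 × 0.06 = 4.26
  Reflections 81 × 0.05 = 4.05
  Written exam 65 × 0.2 = 13
Sum = 50.5
Extra credit: 50.5 + 1 = 51.5
51.5 is ≥ 49 and < 70.5 → Developing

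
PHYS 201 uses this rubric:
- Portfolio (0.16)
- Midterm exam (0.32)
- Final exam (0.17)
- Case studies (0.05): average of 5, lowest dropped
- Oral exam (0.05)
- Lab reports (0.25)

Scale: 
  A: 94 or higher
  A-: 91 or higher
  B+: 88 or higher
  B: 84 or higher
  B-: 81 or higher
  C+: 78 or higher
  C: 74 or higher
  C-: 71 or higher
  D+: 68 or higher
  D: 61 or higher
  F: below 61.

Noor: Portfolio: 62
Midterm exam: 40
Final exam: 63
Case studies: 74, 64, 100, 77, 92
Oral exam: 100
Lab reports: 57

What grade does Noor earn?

Case studies: drop 64 → average of remaining 4 = 343/4 = 85.75
Weighted total:
  Portfolio 62 × 0.16 = 9.92
  Midterm exam 40 × 0.32 = 12.8
  Final exam 63 × 0.17 = 10.71
  Case studies 85.75 × 0.05 = 4.2875
  Oral exam 100 × 0.05 = 5
  Lab reports 57 × 0.25 = 14.25
Sum = 56.9675
56.9675 < 61 → F

F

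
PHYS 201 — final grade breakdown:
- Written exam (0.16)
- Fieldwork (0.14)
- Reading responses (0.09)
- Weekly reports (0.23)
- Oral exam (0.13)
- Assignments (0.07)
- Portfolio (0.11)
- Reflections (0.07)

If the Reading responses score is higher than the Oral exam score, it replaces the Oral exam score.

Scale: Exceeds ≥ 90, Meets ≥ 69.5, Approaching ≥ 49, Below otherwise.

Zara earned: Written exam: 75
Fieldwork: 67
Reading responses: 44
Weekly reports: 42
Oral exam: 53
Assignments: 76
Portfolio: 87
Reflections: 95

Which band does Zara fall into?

Reading responses (44) ≤ Oral exam (53), so Oral exam stays at 53.
Weighted total:
  Written exam 75 × 0.16 = 12
  Fieldwork 67 × 0.14 = 9.38
  Reading responses 44 × 0.09 = 3.96
  Weekly reports 42 × 0.23 = 9.66
  Oral exam 53 × 0.13 = 6.89
  Assignments 76 × 0.07 = 5.32
  Portfolio 87 × 0.11 = 9.57
  Reflections 95 × 0.07 = 6.65
Sum = 63.43
63.43 is ≥ 49 and < 69.5 → Approaching

Approaching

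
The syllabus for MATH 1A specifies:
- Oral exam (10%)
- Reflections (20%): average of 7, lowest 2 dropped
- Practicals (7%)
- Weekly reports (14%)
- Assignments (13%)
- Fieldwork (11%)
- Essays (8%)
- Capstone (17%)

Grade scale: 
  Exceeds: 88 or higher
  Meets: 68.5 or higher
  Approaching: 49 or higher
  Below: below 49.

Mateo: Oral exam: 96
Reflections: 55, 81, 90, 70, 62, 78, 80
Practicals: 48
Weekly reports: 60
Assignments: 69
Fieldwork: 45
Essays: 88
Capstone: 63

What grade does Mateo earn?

Reflections: drop 55, 62 → average of remaining 5 = 399/5 = 79.8
Weighted total:
  Oral exam 96 × 0.1 = 9.6
  Reflections 79.8 × 0.2 = 15.96
  Practicals 48 × 0.07 = 3.36
  Weekly reports 60 × 0.14 = 8.4
  Assignments 69 × 0.13 = 8.97
  Fieldwork 45 × 0.11 = 4.95
  Essays 88 × 0.08 = 7.04
  Capstone 63 × 0.17 = 10.71
Sum = 68.99
68.99 is ≥ 68.5 and < 88 → Meets

Meets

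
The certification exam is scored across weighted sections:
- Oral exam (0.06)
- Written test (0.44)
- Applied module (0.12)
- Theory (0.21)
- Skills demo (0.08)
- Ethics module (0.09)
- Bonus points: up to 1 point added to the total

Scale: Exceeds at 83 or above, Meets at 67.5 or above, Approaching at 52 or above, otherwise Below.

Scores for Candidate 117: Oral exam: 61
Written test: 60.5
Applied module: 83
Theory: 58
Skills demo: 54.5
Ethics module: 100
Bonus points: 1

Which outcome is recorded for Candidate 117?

Approaching

Weighted total:
  Oral exam 61 × 0.06 = 3.66
  Written test 60.5 × 0.44 = 26.62
  Applied module 83 × 0.12 = 9.96
  Theory 58 × 0.21 = 12.18
  Skills demo 54.5 × 0.08 = 4.36
  Ethics module 100 × 0.09 = 9
Sum = 65.78
Bonus points: 65.78 + 1 = 66.78
66.78 is ≥ 52 and < 67.5 → Approaching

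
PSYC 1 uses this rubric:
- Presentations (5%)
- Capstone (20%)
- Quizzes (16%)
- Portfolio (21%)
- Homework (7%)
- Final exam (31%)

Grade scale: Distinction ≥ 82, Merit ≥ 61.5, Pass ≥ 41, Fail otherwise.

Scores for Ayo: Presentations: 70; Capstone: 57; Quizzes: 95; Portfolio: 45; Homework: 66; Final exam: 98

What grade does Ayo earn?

Weighted total:
  Presentations 70 × 0.05 = 3.5
  Capstone 57 × 0.2 = 11.4
  Quizzes 95 × 0.16 = 15.2
  Portfolio 45 × 0.21 = 9.45
  Homework 66 × 0.07 = 4.62
  Final exam 98 × 0.31 = 30.38
Sum = 74.55
74.55 is ≥ 61.5 and < 82 → Merit

Merit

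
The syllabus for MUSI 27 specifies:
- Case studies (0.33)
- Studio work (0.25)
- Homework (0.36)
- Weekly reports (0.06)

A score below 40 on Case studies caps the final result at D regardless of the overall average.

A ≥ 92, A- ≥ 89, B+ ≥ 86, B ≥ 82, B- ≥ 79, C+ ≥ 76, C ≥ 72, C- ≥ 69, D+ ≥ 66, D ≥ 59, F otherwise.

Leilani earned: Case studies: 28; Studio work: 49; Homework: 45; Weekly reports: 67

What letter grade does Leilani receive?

Case studies score 28 < 40: minimum not met.
Weighted total:
  Case studies 28 × 0.33 = 9.24
  Studio work 49 × 0.25 = 12.25
  Homework 45 × 0.36 = 16.2
  Weekly reports 67 × 0.06 = 4.02
Sum = 41.71
41.71 would be F; cap at D applies → F.

F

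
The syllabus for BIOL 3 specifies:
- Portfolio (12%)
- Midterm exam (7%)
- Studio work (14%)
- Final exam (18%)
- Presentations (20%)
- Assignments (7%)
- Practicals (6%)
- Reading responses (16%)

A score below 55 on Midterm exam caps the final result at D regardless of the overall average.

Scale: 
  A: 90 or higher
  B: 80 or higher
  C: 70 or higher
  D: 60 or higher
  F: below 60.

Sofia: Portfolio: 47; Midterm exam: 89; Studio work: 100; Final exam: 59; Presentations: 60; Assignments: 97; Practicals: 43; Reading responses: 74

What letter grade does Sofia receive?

Midterm exam score 89 ≥ 55: minimum met.
Weighted total:
  Portfolio 47 × 0.12 = 5.64
  Midterm exam 89 × 0.07 = 6.23
  Studio work 100 × 0.14 = 14
  Final exam 59 × 0.18 = 10.62
  Presentations 60 × 0.2 = 12
  Assignments 97 × 0.07 = 6.79
  Practicals 43 × 0.06 = 2.58
  Reading responses 74 × 0.16 = 11.84
Sum = 69.7
69.7 is ≥ 60 and < 70 → D

D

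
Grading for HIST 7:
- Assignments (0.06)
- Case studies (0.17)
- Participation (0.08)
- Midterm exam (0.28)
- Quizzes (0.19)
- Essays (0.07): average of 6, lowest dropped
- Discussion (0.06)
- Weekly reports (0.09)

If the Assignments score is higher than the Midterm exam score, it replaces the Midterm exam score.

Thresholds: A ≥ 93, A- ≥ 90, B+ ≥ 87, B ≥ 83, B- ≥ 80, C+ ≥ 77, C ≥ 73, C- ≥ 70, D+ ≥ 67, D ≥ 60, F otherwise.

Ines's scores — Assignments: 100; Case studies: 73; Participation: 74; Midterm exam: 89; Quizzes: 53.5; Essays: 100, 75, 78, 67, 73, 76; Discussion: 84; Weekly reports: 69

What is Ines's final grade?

C+

Essays: drop 67 → average of remaining 5 = 402/5 = 80.4
Assignments (100) > Midterm exam (89), so Midterm exam counts as 100.
Weighted total:
  Assignments 100 × 0.06 = 6
  Case studies 73 × 0.17 = 12.41
  Participation 74 × 0.08 = 5.92
  Midterm exam 100 × 0.28 = 28
  Quizzes 53.5 × 0.19 = 10.165
  Essays 80.4 × 0.07 = 5.628
  Discussion 84 × 0.06 = 5.04
  Weekly reports 69 × 0.09 = 6.21
Sum = 79.373
79.373 is ≥ 77 and < 80 → C+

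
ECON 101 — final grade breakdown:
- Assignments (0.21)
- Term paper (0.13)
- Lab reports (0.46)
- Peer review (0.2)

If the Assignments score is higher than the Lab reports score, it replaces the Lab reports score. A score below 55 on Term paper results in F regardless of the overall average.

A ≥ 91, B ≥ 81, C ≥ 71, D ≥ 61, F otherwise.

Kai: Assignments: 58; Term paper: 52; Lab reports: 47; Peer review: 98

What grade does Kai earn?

Assignments (58) > Lab reports (47), so Lab reports counts as 58.
Term paper score 52 < 55: minimum not met.
Weighted total:
  Assignments 58 × 0.21 = 12.18
  Term paper 52 × 0.13 = 6.76
  Lab reports 58 × 0.46 = 26.68
  Peer review 98 × 0.2 = 19.6
Sum = 65.22
Because the Term paper minimum was not met, the result is F.

F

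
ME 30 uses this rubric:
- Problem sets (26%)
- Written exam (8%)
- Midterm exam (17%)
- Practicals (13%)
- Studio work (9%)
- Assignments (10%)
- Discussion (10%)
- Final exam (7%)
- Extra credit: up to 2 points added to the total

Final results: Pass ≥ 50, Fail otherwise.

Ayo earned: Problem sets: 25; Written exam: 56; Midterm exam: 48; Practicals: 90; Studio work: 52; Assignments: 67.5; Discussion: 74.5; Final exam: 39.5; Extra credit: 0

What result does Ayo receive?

Pass

Weighted total:
  Problem sets 25 × 0.26 = 6.5
  Written exam 56 × 0.08 = 4.48
  Midterm exam 48 × 0.17 = 8.16
  Practicals 90 × 0.13 = 11.7
  Studio work 52 × 0.09 = 4.68
  Assignments 67.5 × 0.1 = 6.75
  Discussion 74.5 × 0.1 = 7.45
  Final exam 39.5 × 0.07 = 2.765
Sum = 52.485
Extra credit: 52.485 + 0 = 52.485
52.485 ≥ 50 → Pass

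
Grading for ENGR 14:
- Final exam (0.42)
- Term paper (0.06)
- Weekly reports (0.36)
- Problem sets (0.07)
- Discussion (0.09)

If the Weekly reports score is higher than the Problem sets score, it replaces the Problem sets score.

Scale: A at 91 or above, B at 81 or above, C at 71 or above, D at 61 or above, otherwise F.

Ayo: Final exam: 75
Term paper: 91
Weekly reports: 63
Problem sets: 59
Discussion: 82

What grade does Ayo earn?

Weekly reports (63) > Problem sets (59), so Problem sets counts as 63.
Weighted total:
  Final exam 75 × 0.42 = 31.5
  Term paper 91 × 0.06 = 5.46
  Weekly reports 63 × 0.36 = 22.68
  Problem sets 63 × 0.07 = 4.41
  Discussion 82 × 0.09 = 7.38
Sum = 71.43
71.43 is ≥ 71 and < 81 → C

C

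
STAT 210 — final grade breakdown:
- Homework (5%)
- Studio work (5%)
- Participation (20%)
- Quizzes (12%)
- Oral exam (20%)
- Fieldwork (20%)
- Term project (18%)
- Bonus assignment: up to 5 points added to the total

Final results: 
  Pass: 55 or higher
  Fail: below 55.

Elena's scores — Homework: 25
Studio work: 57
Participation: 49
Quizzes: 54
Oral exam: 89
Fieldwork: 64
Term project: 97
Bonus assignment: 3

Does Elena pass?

Pass

Weighted total:
  Homework 25 × 0.05 = 1.25
  Studio work 57 × 0.05 = 2.85
  Participation 49 × 0.2 = 9.8
  Quizzes 54 × 0.12 = 6.48
  Oral exam 89 × 0.2 = 17.8
  Fieldwork 64 × 0.2 = 12.8
  Term project 97 × 0.18 = 17.46
Sum = 68.44
Bonus assignment: 68.44 + 3 = 71.44
71.44 ≥ 55 → Pass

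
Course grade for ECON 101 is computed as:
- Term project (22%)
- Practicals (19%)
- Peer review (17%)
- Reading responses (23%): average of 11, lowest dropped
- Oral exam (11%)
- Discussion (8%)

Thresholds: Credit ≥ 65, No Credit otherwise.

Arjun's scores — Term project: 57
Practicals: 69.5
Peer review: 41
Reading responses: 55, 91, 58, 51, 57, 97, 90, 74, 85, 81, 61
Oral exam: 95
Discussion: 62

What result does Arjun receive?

Reading responses: drop 51 → average of remaining 10 = 749/10 = 74.9
Weighted total:
  Term project 57 × 0.22 = 12.54
  Practicals 69.5 × 0.19 = 13.205
  Peer review 41 × 0.17 = 6.97
  Reading responses 74.9 × 0.23 = 17.227
  Oral exam 95 × 0.11 = 10.45
  Discussion 62 × 0.08 = 4.96
Sum = 65.352
65.352 ≥ 65 → Credit

Credit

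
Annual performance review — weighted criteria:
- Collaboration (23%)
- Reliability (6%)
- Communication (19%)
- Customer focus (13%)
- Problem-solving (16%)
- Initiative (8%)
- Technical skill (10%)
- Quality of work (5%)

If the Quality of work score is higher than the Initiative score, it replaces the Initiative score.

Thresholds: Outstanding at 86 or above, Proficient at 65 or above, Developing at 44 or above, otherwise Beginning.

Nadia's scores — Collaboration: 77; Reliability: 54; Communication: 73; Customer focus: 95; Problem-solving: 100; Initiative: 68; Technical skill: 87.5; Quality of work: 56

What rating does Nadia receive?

Proficient

Quality of work (56) ≤ Initiative (68), so Initiative stays at 68.
Weighted total:
  Collaboration 77 × 0.23 = 17.71
  Reliability 54 × 0.06 = 3.24
  Communication 73 × 0.19 = 13.87
  Customer focus 95 × 0.13 = 12.35
  Problem-solving 100 × 0.16 = 16
  Initiative 68 × 0.08 = 5.44
  Technical skill 87.5 × 0.1 = 8.75
  Quality of work 56 × 0.05 = 2.8
Sum = 80.16
80.16 is ≥ 65 and < 86 → Proficient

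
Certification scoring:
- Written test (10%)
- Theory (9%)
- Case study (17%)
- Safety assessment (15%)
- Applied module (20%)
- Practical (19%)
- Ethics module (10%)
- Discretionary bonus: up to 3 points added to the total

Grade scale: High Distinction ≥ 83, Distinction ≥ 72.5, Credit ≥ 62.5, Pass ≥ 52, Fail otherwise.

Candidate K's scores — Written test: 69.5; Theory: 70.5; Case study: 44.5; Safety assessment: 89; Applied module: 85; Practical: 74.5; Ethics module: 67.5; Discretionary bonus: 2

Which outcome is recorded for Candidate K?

Distinction

Weighted total:
  Written test 69.5 × 0.1 = 6.95
  Theory 70.5 × 0.09 = 6.345
  Case study 44.5 × 0.17 = 7.565
  Safety assessment 89 × 0.15 = 13.35
  Applied module 85 × 0.2 = 17
  Practical 74.5 × 0.19 = 14.155
  Ethics module 67.5 × 0.1 = 6.75
Sum = 72.115
Discretionary bonus: 72.115 + 2 = 74.115
74.115 is ≥ 72.5 and < 83 → Distinction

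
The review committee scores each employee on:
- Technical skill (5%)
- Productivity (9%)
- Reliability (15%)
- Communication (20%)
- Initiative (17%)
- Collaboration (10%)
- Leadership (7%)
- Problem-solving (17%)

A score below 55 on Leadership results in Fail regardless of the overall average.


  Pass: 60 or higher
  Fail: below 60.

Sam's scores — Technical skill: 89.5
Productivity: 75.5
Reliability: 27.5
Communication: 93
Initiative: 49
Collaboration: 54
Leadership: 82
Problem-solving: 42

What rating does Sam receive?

Pass

Leadership score 82 ≥ 55: minimum met.
Weighted total:
  Technical skill 89.5 × 0.05 = 4.475
  Productivity 75.5 × 0.09 = 6.795
  Reliability 27.5 × 0.15 = 4.125
  Communication 93 × 0.2 = 18.6
  Initiative 49 × 0.17 = 8.33
  Collaboration 54 × 0.1 = 5.4
  Leadership 82 × 0.07 = 5.74
  Problem-solving 42 × 0.17 = 7.14
Sum = 60.605
60.605 ≥ 60 → Pass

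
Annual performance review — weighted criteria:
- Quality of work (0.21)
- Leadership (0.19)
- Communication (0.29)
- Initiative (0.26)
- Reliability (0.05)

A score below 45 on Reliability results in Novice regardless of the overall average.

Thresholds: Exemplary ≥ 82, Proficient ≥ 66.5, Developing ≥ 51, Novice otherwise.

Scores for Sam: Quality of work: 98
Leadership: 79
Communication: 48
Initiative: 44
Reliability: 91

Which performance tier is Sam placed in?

Developing

Reliability score 91 ≥ 45: minimum met.
Weighted total:
  Quality of work 98 × 0.21 = 20.58
  Leadership 79 × 0.19 = 15.01
  Communication 48 × 0.29 = 13.92
  Initiative 44 × 0.26 = 11.44
  Reliability 91 × 0.05 = 4.55
Sum = 65.5
65.5 is ≥ 51 and < 66.5 → Developing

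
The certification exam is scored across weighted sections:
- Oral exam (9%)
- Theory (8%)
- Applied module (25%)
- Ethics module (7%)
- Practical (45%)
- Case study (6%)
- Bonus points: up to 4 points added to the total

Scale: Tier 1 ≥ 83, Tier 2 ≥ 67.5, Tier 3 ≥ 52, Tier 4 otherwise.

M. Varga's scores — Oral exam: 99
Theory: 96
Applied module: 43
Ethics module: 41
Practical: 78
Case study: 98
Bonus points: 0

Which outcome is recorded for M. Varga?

Weighted total:
  Oral exam 99 × 0.09 = 8.91
  Theory 96 × 0.08 = 7.68
  Applied module 43 × 0.25 = 10.75
  Ethics module 41 × 0.07 = 2.87
  Practical 78 × 0.45 = 35.1
  Case study 98 × 0.06 = 5.88
Sum = 71.19
Bonus points: 71.19 + 0 = 71.19
71.19 is ≥ 67.5 and < 83 → Tier 2

Tier 2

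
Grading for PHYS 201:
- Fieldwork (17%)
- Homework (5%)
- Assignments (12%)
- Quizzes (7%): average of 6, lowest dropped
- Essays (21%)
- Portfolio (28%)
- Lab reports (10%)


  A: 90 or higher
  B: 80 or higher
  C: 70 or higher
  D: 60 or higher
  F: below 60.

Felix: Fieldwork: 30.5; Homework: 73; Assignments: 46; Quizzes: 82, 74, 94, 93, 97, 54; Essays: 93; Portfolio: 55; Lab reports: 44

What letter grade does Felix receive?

Quizzes: drop 54 → average of remaining 5 = 440/5 = 88
Weighted total:
  Fieldwork 30.5 × 0.17 = 5.185
  Homework 73 × 0.05 = 3.65
  Assignments 46 × 0.12 = 5.52
  Quizzes 88 × 0.07 = 6.16
  Essays 93 × 0.21 = 19.53
  Portfolio 55 × 0.28 = 15.4
  Lab reports 44 × 0.1 = 4.4
Sum = 59.845
59.845 < 60 → F

F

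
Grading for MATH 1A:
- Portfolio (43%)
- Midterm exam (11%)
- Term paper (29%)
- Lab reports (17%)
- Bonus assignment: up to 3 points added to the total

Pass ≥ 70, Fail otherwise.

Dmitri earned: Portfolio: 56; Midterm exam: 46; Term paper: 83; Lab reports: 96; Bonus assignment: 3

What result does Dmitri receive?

Pass

Weighted total:
  Portfolio 56 × 0.43 = 24.08
  Midterm exam 46 × 0.11 = 5.06
  Term paper 83 × 0.29 = 24.07
  Lab reports 96 × 0.17 = 16.32
Sum = 69.53
Bonus assignment: 69.53 + 3 = 72.53
72.53 ≥ 70 → Pass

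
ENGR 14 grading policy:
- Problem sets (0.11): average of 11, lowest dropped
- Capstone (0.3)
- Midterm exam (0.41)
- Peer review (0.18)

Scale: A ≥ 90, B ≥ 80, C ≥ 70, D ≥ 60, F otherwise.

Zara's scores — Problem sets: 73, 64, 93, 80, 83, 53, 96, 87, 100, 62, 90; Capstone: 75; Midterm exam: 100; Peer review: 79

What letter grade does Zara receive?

Problem sets: drop 53 → average of remaining 10 = 828/10 = 82.8
Weighted total:
  Problem sets 82.8 × 0.11 = 9.108
  Capstone 75 × 0.3 = 22.5
  Midterm exam 100 × 0.41 = 41
  Peer review 79 × 0.18 = 14.22
Sum = 86.828
86.828 is ≥ 80 and < 90 → B

B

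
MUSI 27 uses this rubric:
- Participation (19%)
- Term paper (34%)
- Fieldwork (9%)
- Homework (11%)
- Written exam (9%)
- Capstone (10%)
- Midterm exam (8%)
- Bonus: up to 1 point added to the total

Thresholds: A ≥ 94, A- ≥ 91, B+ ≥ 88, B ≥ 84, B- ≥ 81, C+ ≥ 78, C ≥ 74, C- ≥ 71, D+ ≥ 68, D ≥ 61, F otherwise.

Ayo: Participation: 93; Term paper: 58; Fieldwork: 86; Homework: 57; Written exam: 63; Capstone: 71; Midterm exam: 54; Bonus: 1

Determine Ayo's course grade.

Weighted total:
  Participation 93 × 0.19 = 17.67
  Term paper 58 × 0.34 = 19.72
  Fieldwork 86 × 0.09 = 7.74
  Homework 57 × 0.11 = 6.27
  Written exam 63 × 0.09 = 5.67
  Capstone 71 × 0.1 = 7.1
  Midterm exam 54 × 0.08 = 4.32
Sum = 68.49
Bonus: 68.49 + 1 = 69.49
69.49 is ≥ 68 and < 71 → D+

D+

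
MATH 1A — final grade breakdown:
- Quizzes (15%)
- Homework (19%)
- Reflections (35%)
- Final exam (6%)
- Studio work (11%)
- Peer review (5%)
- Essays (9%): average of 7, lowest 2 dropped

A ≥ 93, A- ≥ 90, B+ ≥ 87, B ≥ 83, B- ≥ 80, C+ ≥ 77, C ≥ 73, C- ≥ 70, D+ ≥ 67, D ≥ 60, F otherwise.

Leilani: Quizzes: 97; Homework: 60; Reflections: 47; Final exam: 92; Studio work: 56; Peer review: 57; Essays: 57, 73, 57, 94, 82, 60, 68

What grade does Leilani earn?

Essays: drop 57, 57 → average of remaining 5 = 377/5 = 75.4
Weighted total:
  Quizzes 97 × 0.15 = 14.55
  Homework 60 × 0.19 = 11.4
  Reflections 47 × 0.35 = 16.45
  Final exam 92 × 0.06 = 5.52
  Studio work 56 × 0.11 = 6.16
  Peer review 57 × 0.05 = 2.85
  Essays 75.4 × 0.09 = 6.786
Sum = 63.716
63.716 is ≥ 60 and < 67 → D

D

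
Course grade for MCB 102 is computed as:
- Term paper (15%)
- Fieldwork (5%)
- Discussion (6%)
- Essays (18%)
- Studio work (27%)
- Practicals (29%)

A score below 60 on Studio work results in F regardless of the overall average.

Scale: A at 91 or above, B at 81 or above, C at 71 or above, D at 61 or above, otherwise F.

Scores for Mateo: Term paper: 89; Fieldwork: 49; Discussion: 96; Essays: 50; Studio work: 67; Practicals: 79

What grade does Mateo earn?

C

Studio work score 67 ≥ 60: minimum met.
Weighted total:
  Term paper 89 × 0.15 = 13.35
  Fieldwork 49 × 0.05 = 2.45
  Discussion 96 × 0.06 = 5.76
  Essays 50 × 0.18 = 9
  Studio work 67 × 0.27 = 18.09
  Practicals 79 × 0.29 = 22.91
Sum = 71.56
71.56 is ≥ 71 and < 81 → C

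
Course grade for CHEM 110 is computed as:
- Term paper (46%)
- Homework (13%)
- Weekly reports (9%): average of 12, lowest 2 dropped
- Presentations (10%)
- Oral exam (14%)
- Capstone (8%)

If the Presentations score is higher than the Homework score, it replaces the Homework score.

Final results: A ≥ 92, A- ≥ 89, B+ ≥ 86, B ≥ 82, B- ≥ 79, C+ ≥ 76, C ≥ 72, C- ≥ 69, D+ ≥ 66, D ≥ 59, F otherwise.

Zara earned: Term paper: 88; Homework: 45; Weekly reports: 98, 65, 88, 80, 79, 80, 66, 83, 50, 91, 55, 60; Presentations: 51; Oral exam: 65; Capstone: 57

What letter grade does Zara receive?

C

Weekly reports: drop 50, 55 → average of remaining 10 = 790/10 = 79
Presentations (51) > Homework (45), so Homework counts as 51.
Weighted total:
  Term paper 88 × 0.46 = 40.48
  Homework 51 × 0.13 = 6.63
  Weekly reports 79 × 0.09 = 7.11
  Presentations 51 × 0.1 = 5.1
  Oral exam 65 × 0.14 = 9.1
  Capstone 57 × 0.08 = 4.56
Sum = 72.98
72.98 is ≥ 72 and < 76 → C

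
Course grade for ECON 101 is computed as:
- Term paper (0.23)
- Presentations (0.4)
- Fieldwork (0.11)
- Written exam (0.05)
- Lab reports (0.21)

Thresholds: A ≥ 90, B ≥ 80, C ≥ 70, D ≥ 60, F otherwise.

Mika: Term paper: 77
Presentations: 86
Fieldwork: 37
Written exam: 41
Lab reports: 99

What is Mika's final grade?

C

Weighted total:
  Term paper 77 × 0.23 = 17.71
  Presentations 86 × 0.4 = 34.4
  Fieldwork 37 × 0.11 = 4.07
  Written exam 41 × 0.05 = 2.05
  Lab reports 99 × 0.21 = 20.79
Sum = 79.02
79.02 is ≥ 70 and < 80 → C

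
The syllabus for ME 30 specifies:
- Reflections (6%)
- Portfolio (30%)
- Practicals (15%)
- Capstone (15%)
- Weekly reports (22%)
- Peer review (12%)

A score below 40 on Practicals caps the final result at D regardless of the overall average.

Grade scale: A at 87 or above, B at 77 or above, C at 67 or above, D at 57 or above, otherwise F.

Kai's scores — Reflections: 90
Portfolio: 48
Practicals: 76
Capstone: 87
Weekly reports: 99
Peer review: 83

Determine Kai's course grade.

C

Practicals score 76 ≥ 40: minimum met.
Weighted total:
  Reflections 90 × 0.06 = 5.4
  Portfolio 48 × 0.3 = 14.4
  Practicals 76 × 0.15 = 11.4
  Capstone 87 × 0.15 = 13.05
  Weekly reports 99 × 0.22 = 21.78
  Peer review 83 × 0.12 = 9.96
Sum = 75.99
75.99 is ≥ 67 and < 77 → C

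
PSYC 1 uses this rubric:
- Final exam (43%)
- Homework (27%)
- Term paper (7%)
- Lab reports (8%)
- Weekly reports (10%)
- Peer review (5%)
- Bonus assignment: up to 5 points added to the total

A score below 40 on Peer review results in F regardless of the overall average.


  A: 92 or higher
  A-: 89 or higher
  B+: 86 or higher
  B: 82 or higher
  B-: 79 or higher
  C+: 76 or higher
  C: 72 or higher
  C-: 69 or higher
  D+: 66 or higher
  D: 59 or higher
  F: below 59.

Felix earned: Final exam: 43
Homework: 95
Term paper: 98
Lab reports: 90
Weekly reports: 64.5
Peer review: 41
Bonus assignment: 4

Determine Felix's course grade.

Peer review score 41 ≥ 40: minimum met.
Weighted total:
  Final exam 43 × 0.43 = 18.49
  Homework 95 × 0.27 = 25.65
  Term paper 98 × 0.07 = 6.86
  Lab reports 90 × 0.08 = 7.2
  Weekly reports 64.5 × 0.1 = 6.45
  Peer review 41 × 0.05 = 2.05
Sum = 66.7
Bonus assignment: 66.7 + 4 = 70.7
70.7 is ≥ 69 and < 72 → C-

C-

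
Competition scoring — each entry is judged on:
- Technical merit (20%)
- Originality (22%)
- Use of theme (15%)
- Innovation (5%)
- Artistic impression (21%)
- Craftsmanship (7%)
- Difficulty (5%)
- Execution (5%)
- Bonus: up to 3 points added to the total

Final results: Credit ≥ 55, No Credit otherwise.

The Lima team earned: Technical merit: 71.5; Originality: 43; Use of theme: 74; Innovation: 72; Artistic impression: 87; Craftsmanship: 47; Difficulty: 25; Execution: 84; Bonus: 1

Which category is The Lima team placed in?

Credit

Weighted total:
  Technical merit 71.5 × 0.2 = 14.3
  Originality 43 × 0.22 = 9.46
  Use of theme 74 × 0.15 = 11.1
  Innovation 72 × 0.05 = 3.6
  Artistic impression 87 × 0.21 = 18.27
  Craftsmanship 47 × 0.07 = 3.29
  Difficulty 25 × 0.05 = 1.25
  Execution 84 × 0.05 = 4.2
Sum = 65.47
Bonus: 65.47 + 1 = 66.47
66.47 ≥ 55 → Credit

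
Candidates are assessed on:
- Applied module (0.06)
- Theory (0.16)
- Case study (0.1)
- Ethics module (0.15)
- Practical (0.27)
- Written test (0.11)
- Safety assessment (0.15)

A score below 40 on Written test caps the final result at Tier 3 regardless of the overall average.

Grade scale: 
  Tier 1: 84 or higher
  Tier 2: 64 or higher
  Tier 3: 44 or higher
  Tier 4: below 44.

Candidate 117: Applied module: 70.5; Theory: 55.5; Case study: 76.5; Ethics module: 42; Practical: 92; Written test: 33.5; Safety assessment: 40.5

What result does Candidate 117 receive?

Tier 3

Written test score 33.5 < 40: minimum not met.
Weighted total:
  Applied module 70.5 × 0.06 = 4.23
  Theory 55.5 × 0.16 = 8.88
  Case study 76.5 × 0.1 = 7.65
  Ethics module 42 × 0.15 = 6.3
  Practical 92 × 0.27 = 24.84
  Written test 33.5 × 0.11 = 3.685
  Safety assessment 40.5 × 0.15 = 6.075
Sum = 61.66
61.66 would be Tier 3; cap at Tier 3 applies → Tier 3.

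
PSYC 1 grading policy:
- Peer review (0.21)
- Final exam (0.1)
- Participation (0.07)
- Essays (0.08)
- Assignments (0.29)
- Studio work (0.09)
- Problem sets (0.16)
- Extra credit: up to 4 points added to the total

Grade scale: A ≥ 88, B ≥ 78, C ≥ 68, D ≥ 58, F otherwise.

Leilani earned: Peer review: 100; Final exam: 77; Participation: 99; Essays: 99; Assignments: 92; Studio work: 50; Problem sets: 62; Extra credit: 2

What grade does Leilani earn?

Weighted total:
  Peer review 100 × 0.21 = 21
  Final exam 77 × 0.1 = 7.7
  Participation 99 × 0.07 = 6.93
  Essays 99 × 0.08 = 7.92
  Assignments 92 × 0.29 = 26.68
  Studio work 50 × 0.09 = 4.5
  Problem sets 62 × 0.16 = 9.92
Sum = 84.65
Extra credit: 84.65 + 2 = 86.65
86.65 is ≥ 78 and < 88 → B

B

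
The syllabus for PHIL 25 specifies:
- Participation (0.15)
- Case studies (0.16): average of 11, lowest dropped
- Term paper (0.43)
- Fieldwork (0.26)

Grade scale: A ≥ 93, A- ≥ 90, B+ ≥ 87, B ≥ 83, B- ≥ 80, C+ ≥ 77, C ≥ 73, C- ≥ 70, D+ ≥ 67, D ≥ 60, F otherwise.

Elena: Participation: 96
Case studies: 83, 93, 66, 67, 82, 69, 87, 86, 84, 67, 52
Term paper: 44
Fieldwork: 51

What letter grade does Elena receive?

F

Case studies: drop 52 → average of remaining 10 = 784/10 = 78.4
Weighted total:
  Participation 96 × 0.15 = 14.4
  Case studies 78.4 × 0.16 = 12.544
  Term paper 44 × 0.43 = 18.92
  Fieldwork 51 × 0.26 = 13.26
Sum = 59.124
59.124 < 60 → F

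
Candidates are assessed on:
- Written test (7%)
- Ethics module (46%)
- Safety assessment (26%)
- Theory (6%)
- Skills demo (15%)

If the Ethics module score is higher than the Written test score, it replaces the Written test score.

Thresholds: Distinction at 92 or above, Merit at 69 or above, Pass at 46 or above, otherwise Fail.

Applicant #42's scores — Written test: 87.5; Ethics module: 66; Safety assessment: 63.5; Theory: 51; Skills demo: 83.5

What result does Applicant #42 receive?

Ethics module (66) ≤ Written test (87.5), so Written test stays at 87.5.
Weighted total:
  Written test 87.5 × 0.07 = 6.125
  Ethics module 66 × 0.46 = 30.36
  Safety assessment 63.5 × 0.26 = 16.51
  Theory 51 × 0.06 = 3.06
  Skills demo 83.5 × 0.15 = 12.525
Sum = 68.58
68.58 is ≥ 46 and < 69 → Pass

Pass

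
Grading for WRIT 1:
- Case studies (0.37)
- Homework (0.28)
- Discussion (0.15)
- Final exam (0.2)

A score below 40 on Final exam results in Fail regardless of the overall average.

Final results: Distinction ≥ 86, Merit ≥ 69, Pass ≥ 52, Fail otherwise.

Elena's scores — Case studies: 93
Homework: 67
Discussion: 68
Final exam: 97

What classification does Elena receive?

Merit

Final exam score 97 ≥ 40: minimum met.
Weighted total:
  Case studies 93 × 0.37 = 34.41
  Homework 67 × 0.28 = 18.76
  Discussion 68 × 0.15 = 10.2
  Final exam 97 × 0.2 = 19.4
Sum = 82.77
82.77 is ≥ 69 and < 86 → Merit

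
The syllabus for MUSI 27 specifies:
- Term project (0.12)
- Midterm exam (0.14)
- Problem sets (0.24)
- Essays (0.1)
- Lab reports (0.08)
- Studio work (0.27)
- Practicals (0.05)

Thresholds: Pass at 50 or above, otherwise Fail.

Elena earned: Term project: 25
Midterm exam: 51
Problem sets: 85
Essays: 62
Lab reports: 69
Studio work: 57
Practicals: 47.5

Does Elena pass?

Weighted total:
  Term project 25 × 0.12 = 3
  Midterm exam 51 × 0.14 = 7.14
  Problem sets 85 × 0.24 = 20.4
  Essays 62 × 0.1 = 6.2
  Lab reports 69 × 0.08 = 5.52
  Studio work 57 × 0.27 = 15.39
  Practicals 47.5 × 0.05 = 2.375
Sum = 60.025
60.025 ≥ 50 → Pass

Pass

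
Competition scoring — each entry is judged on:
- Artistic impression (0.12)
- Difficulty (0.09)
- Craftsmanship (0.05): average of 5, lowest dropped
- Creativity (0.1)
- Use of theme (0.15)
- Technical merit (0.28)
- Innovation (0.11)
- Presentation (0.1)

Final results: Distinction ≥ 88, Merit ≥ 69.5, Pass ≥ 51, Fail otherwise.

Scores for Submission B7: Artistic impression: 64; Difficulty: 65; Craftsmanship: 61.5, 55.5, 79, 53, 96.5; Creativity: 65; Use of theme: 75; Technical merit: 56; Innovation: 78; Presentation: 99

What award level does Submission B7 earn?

Pass

Craftsmanship: drop 53 → average of remaining 4 = 292.5/4 = 73.125
Weighted total:
  Artistic impression 64 × 0.12 = 7.68
  Difficulty 65 × 0.09 = 5.85
  Craftsmanship 73.125 × 0.05 = 3.65625
  Creativity 65 × 0.1 = 6.5
  Use of theme 75 × 0.15 = 11.25
  Technical merit 56 × 0.28 = 15.68
  Innovation 78 × 0.11 = 8.58
  Presentation 99 × 0.1 = 9.9
Sum = 69.09625
69.09625 is ≥ 51 and < 69.5 → Pass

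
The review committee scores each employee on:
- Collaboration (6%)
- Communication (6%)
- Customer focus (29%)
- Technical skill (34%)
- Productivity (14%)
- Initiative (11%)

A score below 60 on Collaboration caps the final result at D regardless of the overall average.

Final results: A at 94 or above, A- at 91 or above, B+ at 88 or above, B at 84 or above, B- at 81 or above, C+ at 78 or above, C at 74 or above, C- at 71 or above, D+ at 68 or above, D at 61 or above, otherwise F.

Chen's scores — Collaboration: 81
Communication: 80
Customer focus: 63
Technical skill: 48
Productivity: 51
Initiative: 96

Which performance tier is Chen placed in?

D

Collaboration score 81 ≥ 60: minimum met.
Weighted total:
  Collaboration 81 × 0.06 = 4.86
  Communication 80 × 0.06 = 4.8
  Customer focus 63 × 0.29 = 18.27
  Technical skill 48 × 0.34 = 16.32
  Productivity 51 × 0.14 = 7.14
  Initiative 96 × 0.11 = 10.56
Sum = 61.95
61.95 is ≥ 61 and < 68 → D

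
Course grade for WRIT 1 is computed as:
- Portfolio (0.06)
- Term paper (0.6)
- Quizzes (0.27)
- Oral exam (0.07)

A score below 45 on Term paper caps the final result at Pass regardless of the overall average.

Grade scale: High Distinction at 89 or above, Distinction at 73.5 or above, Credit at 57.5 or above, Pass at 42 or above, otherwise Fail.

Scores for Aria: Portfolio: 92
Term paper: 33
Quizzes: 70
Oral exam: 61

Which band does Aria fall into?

Term paper score 33 < 45: minimum not met.
Weighted total:
  Portfolio 92 × 0.06 = 5.52
  Term paper 33 × 0.6 = 19.8
  Quizzes 70 × 0.27 = 18.9
  Oral exam 61 × 0.07 = 4.27
Sum = 48.49
48.49 would be Pass; cap at Pass applies → Pass.

Pass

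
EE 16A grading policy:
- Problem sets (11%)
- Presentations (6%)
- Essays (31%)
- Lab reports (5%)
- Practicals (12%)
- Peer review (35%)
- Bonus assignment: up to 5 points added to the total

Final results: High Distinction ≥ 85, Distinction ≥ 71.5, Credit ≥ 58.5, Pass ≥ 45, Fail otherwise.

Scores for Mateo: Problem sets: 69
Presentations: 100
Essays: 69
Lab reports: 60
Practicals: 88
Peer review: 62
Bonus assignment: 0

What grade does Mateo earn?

Credit

Weighted total:
  Problem sets 69 × 0.11 = 7.59
  Presentations 100 × 0.06 = 6
  Essays 69 × 0.31 = 21.39
  Lab reports 60 × 0.05 = 3
  Practicals 88 × 0.12 = 10.56
  Peer review 62 × 0.35 = 21.7
Sum = 70.24
Bonus assignment: 70.24 + 0 = 70.24
70.24 is ≥ 58.5 and < 71.5 → Credit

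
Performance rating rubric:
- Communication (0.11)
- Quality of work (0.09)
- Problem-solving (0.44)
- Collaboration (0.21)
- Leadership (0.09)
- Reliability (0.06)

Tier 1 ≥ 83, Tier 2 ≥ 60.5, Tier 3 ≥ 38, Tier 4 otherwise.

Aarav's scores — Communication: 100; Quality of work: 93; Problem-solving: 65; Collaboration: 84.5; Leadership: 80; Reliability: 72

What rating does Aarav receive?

Tier 2

Weighted total:
  Communication 100 × 0.11 = 11
  Quality of work 93 × 0.09 = 8.37
  Problem-solving 65 × 0.44 = 28.6
  Collaboration 84.5 × 0.21 = 17.745
  Leadership 80 × 0.09 = 7.2
  Reliability 72 × 0.06 = 4.32
Sum = 77.235
77.235 is ≥ 60.5 and < 83 → Tier 2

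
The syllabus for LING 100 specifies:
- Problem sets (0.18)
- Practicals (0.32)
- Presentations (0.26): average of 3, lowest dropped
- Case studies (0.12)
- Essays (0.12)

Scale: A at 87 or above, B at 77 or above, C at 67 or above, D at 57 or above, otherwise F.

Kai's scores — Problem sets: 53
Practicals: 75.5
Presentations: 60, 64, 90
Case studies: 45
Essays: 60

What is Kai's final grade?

Presentations: drop 60 → average of remaining 2 = 154/2 = 77
Weighted total:
  Problem sets 53 × 0.18 = 9.54
  Practicals 75.5 × 0.32 = 24.16
  Presentations 77 × 0.26 = 20.02
  Case studies 45 × 0.12 = 5.4
  Essays 60 × 0.12 = 7.2
Sum = 66.32
66.32 is ≥ 57 and < 67 → D

D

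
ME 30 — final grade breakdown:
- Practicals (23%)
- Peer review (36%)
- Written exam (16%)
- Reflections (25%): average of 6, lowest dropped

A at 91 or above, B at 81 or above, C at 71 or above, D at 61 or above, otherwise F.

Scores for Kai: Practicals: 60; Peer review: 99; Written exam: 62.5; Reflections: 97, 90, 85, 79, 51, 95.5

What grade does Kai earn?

Reflections: drop 51 → average of remaining 5 = 446.5/5 = 89.3
Weighted total:
  Practicals 60 × 0.23 = 13.8
  Peer review 99 × 0.36 = 35.64
  Written exam 62.5 × 0.16 = 10
  Reflections 89.3 × 0.25 = 22.325
Sum = 81.765
81.765 is ≥ 81 and < 91 → B

B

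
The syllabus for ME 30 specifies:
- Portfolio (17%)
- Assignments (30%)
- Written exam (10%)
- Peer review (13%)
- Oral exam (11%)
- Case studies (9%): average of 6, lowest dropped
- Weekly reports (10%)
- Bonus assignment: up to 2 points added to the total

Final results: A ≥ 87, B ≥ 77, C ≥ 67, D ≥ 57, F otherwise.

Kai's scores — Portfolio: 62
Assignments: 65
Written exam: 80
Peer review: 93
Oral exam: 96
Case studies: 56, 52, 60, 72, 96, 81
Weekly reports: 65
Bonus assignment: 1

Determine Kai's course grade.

Case studies: drop 52 → average of remaining 5 = 365/5 = 73
Weighted total:
  Portfolio 62 × 0.17 = 10.54
  Assignments 65 × 0.3 = 19.5
  Written exam 80 × 0.1 = 8
  Peer review 93 × 0.13 = 12.09
  Oral exam 96 × 0.11 = 10.56
  Case studies 73 × 0.09 = 6.57
  Weekly reports 65 × 0.1 = 6.5
Sum = 73.76
Bonus assignment: 73.76 + 1 = 74.76
74.76 is ≥ 67 and < 77 → C

C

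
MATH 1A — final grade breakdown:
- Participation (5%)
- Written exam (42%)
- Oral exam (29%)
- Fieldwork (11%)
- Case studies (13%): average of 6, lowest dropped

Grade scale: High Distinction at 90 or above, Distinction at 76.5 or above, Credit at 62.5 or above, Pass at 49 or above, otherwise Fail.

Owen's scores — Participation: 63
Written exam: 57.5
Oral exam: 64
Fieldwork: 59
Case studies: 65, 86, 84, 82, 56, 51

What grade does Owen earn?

Case studies: drop 51 → average of remaining 5 = 373/5 = 74.6
Weighted total:
  Participation 63 × 0.05 = 3.15
  Written exam 57.5 × 0.42 = 24.15
  Oral exam 64 × 0.29 = 18.56
  Fieldwork 59 × 0.11 = 6.49
  Case studies 74.6 × 0.13 = 9.698
Sum = 62.048
62.048 is ≥ 49 and < 62.5 → Pass

Pass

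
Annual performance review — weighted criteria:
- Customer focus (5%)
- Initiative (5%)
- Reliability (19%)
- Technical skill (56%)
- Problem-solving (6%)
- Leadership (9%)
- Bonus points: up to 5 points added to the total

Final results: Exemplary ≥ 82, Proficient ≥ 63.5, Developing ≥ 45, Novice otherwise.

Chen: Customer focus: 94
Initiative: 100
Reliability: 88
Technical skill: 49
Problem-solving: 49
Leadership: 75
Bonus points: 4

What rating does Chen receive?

Proficient

Weighted total:
  Customer focus 94 × 0.05 = 4.7
  Initiative 100 × 0.05 = 5
  Reliability 88 × 0.19 = 16.72
  Technical skill 49 × 0.56 = 27.44
  Problem-solving 49 × 0.06 = 2.94
  Leadership 75 × 0.09 = 6.75
Sum = 63.55
Bonus points: 63.55 + 4 = 67.55
67.55 is ≥ 63.5 and < 82 → Proficient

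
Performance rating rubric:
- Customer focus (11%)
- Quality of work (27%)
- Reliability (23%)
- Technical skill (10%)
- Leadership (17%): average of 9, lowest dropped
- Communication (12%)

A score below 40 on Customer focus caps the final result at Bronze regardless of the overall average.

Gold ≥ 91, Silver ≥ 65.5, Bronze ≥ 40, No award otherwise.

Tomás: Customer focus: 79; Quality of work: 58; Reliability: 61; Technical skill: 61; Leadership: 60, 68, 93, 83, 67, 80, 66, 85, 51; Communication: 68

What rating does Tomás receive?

Leadership: drop 51 → average of remaining 8 = 602/8 = 75.25
Customer focus score 79 ≥ 40: minimum met.
Weighted total:
  Customer focus 79 × 0.11 = 8.69
  Quality of work 58 × 0.27 = 15.66
  Reliability 61 × 0.23 = 14.03
  Technical skill 61 × 0.1 = 6.1
  Leadership 75.25 × 0.17 = 12.7925
  Communication 68 × 0.12 = 8.16
Sum = 65.4325
65.4325 is ≥ 40 and < 65.5 → Bronze

Bronze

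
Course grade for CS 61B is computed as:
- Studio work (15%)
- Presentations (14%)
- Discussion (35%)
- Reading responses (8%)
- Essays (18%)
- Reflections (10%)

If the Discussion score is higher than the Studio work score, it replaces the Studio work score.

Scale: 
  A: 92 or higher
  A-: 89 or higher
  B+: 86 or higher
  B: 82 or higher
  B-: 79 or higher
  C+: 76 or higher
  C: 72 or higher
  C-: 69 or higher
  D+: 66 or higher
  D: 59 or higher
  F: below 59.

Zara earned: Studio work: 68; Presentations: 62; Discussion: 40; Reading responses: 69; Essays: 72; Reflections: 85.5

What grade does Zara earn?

Discussion (40) ≤ Studio work (68), so Studio work stays at 68.
Weighted total:
  Studio work 68 × 0.15 = 10.2
  Presentations 62 × 0.14 = 8.68
  Discussion 40 × 0.35 = 14
  Reading responses 69 × 0.08 = 5.52
  Essays 72 × 0.18 = 12.96
  Reflections 85.5 × 0.1 = 8.55
Sum = 59.91
59.91 is ≥ 59 and < 66 → D

D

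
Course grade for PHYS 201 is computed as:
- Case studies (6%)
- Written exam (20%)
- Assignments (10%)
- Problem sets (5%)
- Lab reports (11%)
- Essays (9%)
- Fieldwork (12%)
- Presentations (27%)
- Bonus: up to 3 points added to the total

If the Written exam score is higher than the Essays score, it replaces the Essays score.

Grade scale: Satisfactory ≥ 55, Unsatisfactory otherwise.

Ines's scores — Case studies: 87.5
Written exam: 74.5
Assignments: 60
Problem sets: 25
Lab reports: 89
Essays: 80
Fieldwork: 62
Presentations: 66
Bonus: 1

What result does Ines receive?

Satisfactory

Written exam (74.5) ≤ Essays (80), so Essays stays at 80.
Weighted total:
  Case studies 87.5 × 0.06 = 5.25
  Written exam 74.5 × 0.2 = 14.9
  Assignments 60 × 0.1 = 6
  Problem sets 25 × 0.05 = 1.25
  Lab reports 89 × 0.11 = 9.79
  Essays 80 × 0.09 = 7.2
  Fieldwork 62 × 0.12 = 7.44
  Presentations 66 × 0.27 = 17.82
Sum = 69.65
Bonus: 69.65 + 1 = 70.65
70.65 ≥ 55 → Satisfactory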